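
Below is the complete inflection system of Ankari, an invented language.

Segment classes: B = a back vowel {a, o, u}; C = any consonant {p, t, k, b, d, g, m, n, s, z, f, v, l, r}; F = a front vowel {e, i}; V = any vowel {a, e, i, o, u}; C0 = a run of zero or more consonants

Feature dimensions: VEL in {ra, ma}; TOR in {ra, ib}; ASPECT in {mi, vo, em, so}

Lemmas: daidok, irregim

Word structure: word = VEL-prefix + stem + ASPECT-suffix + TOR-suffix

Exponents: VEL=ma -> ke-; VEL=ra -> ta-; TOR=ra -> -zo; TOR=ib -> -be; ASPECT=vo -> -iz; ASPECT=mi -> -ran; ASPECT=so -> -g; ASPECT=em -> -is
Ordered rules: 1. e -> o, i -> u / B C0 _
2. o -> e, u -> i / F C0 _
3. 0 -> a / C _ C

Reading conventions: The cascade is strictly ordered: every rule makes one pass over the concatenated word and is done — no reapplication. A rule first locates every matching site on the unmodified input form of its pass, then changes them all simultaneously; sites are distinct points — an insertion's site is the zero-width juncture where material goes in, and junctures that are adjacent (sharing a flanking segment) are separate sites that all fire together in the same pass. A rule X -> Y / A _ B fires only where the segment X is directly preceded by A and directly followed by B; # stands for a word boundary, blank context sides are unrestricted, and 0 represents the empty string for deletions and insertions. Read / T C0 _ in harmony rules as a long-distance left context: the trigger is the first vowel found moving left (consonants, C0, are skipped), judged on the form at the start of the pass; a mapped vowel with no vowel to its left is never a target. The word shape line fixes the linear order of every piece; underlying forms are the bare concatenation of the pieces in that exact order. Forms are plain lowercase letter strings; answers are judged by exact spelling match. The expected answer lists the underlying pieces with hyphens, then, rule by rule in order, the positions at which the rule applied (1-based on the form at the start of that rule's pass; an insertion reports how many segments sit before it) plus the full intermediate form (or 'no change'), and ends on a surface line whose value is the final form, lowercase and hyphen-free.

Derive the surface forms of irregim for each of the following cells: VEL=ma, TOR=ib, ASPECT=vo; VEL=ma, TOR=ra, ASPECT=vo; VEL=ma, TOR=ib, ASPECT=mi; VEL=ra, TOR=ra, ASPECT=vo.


cell VEL=ma, TOR=ib, ASPECT=vo:
underlying: ke-irregim-iz-be
1. e -> o, i -> u / B C0 _: no change
2. o -> e, u -> i / F C0 _: no change
3. 0 -> a / C _ C: inserts after position(s) 4, 11: keiraregimizabe
surface: keiraregimizabe

cell VEL=ma, TOR=ra, ASPECT=vo:
underlying: ke-irregim-iz-zo
1. e -> o, i -> u / B C0 _: no change
2. o -> e, u -> i / F C0 _: fires at position(s) 13: keirregimizze
3. 0 -> a / C _ C: inserts after position(s) 4, 11: keiraregimizaze
surface: keiraregimizaze

cell VEL=ma, TOR=ib, ASPECT=mi:
underlying: ke-irregim-ran-be
1. e -> o, i -> u / B C0 _: fires at position(s) 14: keirregimranbo
2. o -> e, u -> i / F C0 _: no change
3. 0 -> a / C _ C: inserts after position(s) 4, 9, 12: keiraregimaranabo
surface: keiraregimaranabo

cell VEL=ra, TOR=ra, ASPECT=vo:
underlying: ta-irregim-iz-zo
1. e -> o, i -> u / B C0 _: fires at position(s) 3: taurregimizzo
2. o -> e, u -> i / F C0 _: fires at position(s) 13: taurregimizze
3. 0 -> a / C _ C: inserts after position(s) 4, 11: tauraregimizaze
surface: tauraregimizaze


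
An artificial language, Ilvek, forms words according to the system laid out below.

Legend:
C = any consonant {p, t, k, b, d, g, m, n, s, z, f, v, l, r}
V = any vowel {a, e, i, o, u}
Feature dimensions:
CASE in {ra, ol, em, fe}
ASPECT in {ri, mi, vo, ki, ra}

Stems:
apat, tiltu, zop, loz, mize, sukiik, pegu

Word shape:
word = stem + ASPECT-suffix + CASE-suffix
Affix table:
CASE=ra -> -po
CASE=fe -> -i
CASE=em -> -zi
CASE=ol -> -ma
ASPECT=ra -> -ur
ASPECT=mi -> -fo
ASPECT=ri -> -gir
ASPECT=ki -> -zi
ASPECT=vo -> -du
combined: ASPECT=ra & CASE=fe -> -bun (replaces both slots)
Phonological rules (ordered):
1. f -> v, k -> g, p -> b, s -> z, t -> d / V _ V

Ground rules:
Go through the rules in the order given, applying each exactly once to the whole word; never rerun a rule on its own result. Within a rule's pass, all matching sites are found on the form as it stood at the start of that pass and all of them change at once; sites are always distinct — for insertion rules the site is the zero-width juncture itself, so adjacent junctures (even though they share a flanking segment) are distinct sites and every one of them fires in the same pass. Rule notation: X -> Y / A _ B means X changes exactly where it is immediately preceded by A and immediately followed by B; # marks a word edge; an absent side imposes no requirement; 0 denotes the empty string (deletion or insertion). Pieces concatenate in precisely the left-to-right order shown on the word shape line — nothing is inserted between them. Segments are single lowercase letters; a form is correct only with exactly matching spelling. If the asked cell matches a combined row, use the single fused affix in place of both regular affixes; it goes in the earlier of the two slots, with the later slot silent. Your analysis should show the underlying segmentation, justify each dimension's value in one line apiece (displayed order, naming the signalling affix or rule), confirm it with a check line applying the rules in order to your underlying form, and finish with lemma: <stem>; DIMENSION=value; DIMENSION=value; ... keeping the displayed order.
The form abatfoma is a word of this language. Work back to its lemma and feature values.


underlying: apat-fo-ma
CASE=ol - signalled by the affix -ma
ASPECT=mi - signalled by the affix -fo
check: apatfoma -> abatfoma
lemma: apat; CASE=ol; ASPECT=mi


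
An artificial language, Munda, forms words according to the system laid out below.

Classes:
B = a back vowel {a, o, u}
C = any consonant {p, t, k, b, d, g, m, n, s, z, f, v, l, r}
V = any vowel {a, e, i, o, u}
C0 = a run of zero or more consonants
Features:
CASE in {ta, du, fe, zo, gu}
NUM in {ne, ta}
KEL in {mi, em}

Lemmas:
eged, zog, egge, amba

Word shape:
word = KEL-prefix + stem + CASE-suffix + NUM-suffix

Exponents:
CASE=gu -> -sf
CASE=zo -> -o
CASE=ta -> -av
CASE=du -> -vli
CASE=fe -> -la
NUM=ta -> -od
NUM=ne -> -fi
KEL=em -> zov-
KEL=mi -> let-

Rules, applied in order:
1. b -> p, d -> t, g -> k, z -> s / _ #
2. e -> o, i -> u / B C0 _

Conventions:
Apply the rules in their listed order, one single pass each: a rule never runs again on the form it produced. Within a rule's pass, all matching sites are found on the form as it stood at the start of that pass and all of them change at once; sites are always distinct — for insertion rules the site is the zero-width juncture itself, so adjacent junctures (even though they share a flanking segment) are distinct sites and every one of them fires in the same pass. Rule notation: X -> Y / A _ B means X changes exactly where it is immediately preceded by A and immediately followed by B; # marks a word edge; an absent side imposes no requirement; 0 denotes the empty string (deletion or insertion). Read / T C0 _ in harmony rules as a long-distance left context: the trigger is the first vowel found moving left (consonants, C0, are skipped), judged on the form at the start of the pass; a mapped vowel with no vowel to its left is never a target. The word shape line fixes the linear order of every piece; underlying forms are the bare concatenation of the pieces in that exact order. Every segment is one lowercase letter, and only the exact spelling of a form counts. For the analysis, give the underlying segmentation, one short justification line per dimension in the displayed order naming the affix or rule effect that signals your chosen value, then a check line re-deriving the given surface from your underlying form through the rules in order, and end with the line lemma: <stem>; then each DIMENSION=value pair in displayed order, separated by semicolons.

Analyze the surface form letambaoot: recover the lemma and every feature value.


underlying: let-amba-o-od
CASE=zo - signalled by the affix -o
NUM=ta - signalled by the affix -od
KEL=mi - signalled by the affix let-
check: letambaood -> letambaoot -> letambaoot
lemma: amba; CASE=zo; NUM=ta; KEL=mi


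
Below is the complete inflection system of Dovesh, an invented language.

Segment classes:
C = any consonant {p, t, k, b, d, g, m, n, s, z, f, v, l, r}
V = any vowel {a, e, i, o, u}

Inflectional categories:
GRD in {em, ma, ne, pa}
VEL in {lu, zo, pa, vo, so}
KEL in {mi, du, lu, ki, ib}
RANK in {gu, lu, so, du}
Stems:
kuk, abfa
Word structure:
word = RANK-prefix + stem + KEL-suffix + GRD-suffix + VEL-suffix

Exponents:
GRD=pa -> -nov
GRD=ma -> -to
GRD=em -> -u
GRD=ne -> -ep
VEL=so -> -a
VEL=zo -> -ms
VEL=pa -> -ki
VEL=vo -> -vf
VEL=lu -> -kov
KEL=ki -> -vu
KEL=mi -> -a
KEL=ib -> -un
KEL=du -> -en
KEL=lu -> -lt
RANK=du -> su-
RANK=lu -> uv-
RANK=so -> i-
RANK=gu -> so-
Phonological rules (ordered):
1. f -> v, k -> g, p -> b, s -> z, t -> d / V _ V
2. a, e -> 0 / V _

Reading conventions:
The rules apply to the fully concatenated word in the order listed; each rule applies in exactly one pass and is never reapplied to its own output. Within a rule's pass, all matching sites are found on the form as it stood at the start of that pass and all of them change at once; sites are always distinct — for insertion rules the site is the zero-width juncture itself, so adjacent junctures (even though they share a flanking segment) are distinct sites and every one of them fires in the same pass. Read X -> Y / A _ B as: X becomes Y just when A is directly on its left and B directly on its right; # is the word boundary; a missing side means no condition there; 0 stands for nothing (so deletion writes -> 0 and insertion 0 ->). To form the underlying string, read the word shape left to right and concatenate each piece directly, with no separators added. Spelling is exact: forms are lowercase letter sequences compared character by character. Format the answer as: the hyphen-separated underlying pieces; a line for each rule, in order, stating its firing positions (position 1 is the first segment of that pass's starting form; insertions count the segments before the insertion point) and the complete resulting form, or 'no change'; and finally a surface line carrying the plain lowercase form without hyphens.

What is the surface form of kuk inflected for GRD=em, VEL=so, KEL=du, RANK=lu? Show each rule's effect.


underlying: uv-kuk-en-u-a
1. f -> v, k -> g, p -> b, s -> z, t -> d / V _ V: fires at position(s) 5: uvkugenua
2. a, e -> 0 / V _: fires at position(s) 9: uvkugenu
surface: uvkugenu


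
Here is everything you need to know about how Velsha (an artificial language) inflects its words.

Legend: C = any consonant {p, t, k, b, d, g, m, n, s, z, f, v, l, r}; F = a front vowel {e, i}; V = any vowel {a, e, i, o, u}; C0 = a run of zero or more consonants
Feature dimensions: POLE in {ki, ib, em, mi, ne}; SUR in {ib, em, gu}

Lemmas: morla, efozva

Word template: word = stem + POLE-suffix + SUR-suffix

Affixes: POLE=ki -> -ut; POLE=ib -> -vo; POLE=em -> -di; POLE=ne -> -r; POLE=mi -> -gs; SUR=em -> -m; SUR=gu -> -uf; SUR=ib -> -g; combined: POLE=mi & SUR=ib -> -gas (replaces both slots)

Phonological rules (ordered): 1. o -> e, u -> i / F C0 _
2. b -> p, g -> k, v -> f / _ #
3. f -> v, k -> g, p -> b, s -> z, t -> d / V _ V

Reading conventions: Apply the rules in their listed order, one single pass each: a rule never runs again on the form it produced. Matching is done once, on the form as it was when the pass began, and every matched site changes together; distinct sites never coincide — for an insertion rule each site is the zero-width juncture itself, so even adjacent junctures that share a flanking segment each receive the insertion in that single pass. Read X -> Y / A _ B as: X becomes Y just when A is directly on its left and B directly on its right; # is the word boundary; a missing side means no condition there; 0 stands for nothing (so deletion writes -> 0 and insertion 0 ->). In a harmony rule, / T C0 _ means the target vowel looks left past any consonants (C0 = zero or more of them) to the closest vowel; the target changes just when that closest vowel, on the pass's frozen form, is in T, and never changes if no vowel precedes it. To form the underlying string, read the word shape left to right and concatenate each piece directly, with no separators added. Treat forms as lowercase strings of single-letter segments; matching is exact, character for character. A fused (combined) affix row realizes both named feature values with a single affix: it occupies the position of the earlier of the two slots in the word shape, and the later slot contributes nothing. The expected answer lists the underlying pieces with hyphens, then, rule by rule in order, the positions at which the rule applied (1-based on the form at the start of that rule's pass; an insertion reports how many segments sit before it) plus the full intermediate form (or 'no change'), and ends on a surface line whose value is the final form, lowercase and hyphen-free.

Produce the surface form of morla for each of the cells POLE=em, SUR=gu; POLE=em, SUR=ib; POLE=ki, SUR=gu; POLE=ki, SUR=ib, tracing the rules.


cell POLE=em, SUR=gu:
underlying: morla-di-uf
1. o -> e, u -> i / F C0 _: fires at position(s) 8: morladiif
2. b -> p, g -> k, v -> f / _ #: no change
3. f -> v, k -> g, p -> b, s -> z, t -> d / V _ V: no change
surface: morladiif

cell POLE=em, SUR=ib:
underlying: morla-di-g
1. o -> e, u -> i / F C0 _: no change
2. b -> p, g -> k, v -> f / _ #: fires at position(s) 8: morladik
3. f -> v, k -> g, p -> b, s -> z, t -> d / V _ V: no change
surface: morladik

cell POLE=ki, SUR=gu:
underlying: morla-ut-uf
1. o -> e, u -> i / F C0 _: no change
2. b -> p, g -> k, v -> f / _ #: no change
3. f -> v, k -> g, p -> b, s -> z, t -> d / V _ V: fires at position(s) 7: morlauduf
surface: morlauduf

cell POLE=ki, SUR=ib:
underlying: morla-ut-g
1. o -> e, u -> i / F C0 _: no change
2. b -> p, g -> k, v -> f / _ #: fires at position(s) 8: morlautk
3. f -> v, k -> g, p -> b, s -> z, t -> d / V _ V: no change
surface: morlautk


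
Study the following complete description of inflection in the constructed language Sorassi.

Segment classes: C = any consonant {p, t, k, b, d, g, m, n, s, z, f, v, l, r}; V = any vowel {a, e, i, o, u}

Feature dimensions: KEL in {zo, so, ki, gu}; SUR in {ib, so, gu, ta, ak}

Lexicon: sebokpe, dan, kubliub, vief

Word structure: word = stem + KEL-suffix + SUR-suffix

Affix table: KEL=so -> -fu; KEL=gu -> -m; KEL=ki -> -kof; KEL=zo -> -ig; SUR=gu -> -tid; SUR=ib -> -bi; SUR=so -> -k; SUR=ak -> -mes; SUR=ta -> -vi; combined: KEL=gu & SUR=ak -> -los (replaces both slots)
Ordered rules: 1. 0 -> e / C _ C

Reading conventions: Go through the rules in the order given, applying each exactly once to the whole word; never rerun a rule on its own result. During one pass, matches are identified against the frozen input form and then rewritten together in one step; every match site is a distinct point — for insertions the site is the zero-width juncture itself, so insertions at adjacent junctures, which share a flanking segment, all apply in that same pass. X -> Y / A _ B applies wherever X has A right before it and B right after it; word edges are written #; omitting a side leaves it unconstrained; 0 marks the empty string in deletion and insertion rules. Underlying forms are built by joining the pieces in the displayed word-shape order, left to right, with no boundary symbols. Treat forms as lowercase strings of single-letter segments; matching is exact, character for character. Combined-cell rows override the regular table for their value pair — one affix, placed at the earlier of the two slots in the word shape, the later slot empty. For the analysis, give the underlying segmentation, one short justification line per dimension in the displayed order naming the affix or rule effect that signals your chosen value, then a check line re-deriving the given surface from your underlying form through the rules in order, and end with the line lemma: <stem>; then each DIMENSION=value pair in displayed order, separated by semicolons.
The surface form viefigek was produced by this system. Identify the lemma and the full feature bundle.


underlying: vief-ig-k
KEL=zo - signalled by the affix -ig
SUR=so - signalled by the affix -k
check: viefigk -> viefigek
lemma: vief; KEL=zo; SUR=so


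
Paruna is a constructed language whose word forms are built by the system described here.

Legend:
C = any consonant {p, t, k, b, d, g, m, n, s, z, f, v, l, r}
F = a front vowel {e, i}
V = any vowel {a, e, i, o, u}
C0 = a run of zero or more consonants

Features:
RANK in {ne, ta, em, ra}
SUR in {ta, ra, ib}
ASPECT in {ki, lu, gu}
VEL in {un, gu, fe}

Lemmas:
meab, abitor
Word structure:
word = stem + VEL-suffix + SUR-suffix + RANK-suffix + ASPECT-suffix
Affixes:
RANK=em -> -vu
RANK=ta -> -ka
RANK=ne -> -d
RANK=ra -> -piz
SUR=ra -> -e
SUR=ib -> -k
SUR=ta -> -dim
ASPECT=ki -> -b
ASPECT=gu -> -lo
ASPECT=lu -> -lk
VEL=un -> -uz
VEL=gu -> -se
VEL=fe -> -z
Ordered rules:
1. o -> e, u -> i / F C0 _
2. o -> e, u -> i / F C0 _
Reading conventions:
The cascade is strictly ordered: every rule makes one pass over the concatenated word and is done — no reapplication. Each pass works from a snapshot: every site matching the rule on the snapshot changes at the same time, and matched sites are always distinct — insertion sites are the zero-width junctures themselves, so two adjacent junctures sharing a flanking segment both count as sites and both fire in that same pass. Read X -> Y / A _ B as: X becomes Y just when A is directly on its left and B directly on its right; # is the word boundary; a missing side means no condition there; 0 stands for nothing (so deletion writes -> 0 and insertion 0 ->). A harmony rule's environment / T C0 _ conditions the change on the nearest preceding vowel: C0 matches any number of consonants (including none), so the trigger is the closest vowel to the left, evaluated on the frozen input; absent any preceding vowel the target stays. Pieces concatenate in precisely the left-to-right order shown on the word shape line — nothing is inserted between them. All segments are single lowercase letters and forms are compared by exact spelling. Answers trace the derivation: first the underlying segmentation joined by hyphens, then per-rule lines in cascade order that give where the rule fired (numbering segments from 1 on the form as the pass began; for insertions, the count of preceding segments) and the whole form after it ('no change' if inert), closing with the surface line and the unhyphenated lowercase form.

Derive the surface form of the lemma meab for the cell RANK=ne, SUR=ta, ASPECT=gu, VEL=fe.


underlying: meab-z-dim-d-lo
1. o -> e, u -> i / F C0 _: fires at position(s) 11: meabzdimdle
2. o -> e, u -> i / F C0 _: no change
surface: meabzdimdle


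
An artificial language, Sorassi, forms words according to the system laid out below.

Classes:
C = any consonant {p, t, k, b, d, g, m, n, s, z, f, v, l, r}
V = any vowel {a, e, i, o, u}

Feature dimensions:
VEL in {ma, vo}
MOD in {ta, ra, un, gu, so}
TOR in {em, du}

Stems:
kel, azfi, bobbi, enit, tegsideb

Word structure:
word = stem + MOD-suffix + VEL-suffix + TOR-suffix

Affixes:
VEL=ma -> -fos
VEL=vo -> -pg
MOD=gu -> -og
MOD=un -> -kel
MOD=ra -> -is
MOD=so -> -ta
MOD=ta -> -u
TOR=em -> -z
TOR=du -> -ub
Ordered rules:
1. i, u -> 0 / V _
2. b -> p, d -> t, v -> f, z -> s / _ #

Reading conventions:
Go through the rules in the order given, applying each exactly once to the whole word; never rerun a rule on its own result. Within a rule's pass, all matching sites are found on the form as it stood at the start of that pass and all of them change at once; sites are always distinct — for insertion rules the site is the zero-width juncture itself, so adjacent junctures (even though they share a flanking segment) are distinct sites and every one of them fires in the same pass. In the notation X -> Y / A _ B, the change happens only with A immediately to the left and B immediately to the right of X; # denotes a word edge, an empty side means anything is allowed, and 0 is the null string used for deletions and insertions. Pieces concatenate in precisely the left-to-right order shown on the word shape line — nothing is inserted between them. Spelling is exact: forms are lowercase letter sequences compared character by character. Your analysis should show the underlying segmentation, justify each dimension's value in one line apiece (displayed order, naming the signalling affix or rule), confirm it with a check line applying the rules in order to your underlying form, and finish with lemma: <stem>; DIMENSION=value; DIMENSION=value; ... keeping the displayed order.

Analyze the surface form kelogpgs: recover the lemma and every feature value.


underlying: kel-og-pg-z
VEL=vo - signalled by the affix -pg
MOD=gu - signalled by the affix -og
TOR=em - signalled by the affix -z
check: kelogpgz -> kelogpgz -> kelogpgs
lemma: kel; VEL=vo; MOD=gu; TOR=em


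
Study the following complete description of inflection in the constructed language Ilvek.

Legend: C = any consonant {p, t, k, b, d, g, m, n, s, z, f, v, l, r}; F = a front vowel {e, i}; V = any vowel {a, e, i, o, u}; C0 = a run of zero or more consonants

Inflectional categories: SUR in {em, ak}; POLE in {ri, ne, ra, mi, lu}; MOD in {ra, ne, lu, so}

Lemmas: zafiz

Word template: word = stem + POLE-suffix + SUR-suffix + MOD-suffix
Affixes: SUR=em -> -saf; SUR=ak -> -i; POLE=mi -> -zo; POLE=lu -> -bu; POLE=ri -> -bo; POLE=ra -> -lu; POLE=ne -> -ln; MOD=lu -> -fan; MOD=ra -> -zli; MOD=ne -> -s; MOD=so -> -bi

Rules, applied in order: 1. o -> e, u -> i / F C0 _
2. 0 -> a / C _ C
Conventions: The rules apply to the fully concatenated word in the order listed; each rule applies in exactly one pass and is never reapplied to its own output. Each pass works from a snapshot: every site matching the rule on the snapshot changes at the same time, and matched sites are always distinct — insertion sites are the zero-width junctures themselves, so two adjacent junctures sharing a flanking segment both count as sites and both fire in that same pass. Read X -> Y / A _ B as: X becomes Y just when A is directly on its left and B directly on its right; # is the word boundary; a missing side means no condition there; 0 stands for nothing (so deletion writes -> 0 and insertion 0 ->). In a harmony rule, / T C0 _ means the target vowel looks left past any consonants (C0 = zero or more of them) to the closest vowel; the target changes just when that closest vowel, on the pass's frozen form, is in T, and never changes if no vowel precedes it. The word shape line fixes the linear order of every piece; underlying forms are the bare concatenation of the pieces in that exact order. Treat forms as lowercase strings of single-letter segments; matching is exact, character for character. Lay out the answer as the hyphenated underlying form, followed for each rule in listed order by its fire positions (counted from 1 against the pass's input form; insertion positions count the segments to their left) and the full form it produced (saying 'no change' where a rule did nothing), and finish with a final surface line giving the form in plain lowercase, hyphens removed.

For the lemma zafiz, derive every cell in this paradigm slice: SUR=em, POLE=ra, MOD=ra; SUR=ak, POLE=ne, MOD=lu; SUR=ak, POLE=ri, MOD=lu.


cell SUR=em, POLE=ra, MOD=ra:
underlying: zafiz-lu-saf-zli
1. o -> e, u -> i / F C0 _: fires at position(s) 7: zafizlisafzli
2. 0 -> a / C _ C: inserts after position(s) 5, 10, 11: zafizalisafazali
surface: zafizalisafazali

cell SUR=ak, POLE=ne, MOD=lu:
underlying: zafiz-ln-i-fan
1. o -> e, u -> i / F C0 _: no change
2. 0 -> a / C _ C: inserts after position(s) 5, 6: zafizalanifan
surface: zafizalanifan

cell SUR=ak, POLE=ri, MOD=lu:
underlying: zafiz-bo-i-fan
1. o -> e, u -> i / F C0 _: fires at position(s) 7: zafizbeifan
2. 0 -> a / C _ C: inserts after position(s) 5: zafizabeifan
surface: zafizabeifan


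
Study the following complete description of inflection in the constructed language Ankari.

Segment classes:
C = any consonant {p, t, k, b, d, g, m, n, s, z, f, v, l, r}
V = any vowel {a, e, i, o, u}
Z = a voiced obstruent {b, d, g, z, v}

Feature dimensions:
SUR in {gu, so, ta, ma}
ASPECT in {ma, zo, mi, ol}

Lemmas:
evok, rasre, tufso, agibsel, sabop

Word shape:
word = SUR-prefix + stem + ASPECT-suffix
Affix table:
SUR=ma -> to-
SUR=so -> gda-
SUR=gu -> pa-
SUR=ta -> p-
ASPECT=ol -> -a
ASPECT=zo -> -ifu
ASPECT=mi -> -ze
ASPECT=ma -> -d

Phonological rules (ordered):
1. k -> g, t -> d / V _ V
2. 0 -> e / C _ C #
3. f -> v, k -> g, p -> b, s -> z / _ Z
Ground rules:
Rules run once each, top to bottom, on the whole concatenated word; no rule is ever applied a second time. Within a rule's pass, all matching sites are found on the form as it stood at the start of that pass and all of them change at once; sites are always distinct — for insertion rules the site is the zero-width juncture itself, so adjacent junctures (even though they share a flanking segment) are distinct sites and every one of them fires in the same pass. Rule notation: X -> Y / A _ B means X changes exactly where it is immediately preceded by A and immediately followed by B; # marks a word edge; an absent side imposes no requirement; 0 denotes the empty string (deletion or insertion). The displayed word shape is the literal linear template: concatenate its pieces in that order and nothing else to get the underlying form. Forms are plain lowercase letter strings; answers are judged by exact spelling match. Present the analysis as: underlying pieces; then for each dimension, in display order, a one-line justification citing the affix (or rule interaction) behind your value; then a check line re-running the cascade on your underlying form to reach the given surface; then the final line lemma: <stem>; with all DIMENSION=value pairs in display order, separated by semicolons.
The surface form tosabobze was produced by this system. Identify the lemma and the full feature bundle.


underlying: to-sabop-ze
SUR=ma - signalled by the affix to-
ASPECT=mi - signalled by the affix -ze
check: tosabopze -> tosabopze -> tosabopze -> tosabobze
lemma: sabop; SUR=ma; ASPECT=mi


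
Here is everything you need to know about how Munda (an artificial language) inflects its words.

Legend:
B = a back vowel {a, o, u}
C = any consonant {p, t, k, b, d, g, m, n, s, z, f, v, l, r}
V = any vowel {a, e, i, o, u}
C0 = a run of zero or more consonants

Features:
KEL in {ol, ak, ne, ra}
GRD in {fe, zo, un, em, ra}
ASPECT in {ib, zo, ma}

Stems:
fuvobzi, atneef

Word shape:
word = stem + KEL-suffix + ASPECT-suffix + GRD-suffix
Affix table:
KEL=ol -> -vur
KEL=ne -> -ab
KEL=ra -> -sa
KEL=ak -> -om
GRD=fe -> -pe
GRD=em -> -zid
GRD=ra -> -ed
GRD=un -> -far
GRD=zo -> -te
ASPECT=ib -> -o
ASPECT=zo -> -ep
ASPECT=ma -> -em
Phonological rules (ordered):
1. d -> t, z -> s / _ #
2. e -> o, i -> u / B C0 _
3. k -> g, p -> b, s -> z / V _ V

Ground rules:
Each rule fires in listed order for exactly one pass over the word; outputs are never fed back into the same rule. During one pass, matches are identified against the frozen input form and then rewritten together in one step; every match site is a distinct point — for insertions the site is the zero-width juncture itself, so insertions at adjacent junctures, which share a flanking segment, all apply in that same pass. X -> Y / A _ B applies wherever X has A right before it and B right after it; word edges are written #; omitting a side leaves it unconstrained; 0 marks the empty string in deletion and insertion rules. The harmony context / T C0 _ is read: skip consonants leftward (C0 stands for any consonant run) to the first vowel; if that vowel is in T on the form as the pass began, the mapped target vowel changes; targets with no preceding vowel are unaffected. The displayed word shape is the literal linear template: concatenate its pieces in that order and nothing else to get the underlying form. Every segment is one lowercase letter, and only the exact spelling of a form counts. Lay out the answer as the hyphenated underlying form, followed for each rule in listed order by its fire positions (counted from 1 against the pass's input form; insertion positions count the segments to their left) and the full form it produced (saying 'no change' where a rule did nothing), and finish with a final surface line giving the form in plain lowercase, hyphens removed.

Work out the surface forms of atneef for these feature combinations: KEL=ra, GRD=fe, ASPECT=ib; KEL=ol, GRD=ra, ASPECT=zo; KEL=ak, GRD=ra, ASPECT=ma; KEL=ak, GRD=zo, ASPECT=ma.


cell KEL=ra, GRD=fe, ASPECT=ib:
underlying: atneef-sa-o-pe
1. d -> t, z -> s / _ #: no change
2. e -> o, i -> u / B C0 _: fires at position(s) 4, 11: atnoefsaopo
3. k -> g, p -> b, s -> z / V _ V: fires at position(s) 10: atnoefsaobo
surface: atnoefsaobo

cell KEL=ol, GRD=ra, ASPECT=zo:
underlying: atneef-vur-ep-ed
1. d -> t, z -> s / _ #: fires at position(s) 13: atneefvurepet
2. e -> o, i -> u / B C0 _: fires at position(s) 4, 10: atnoefvuropet
3. k -> g, p -> b, s -> z / V _ V: fires at position(s) 11: atnoefvurobet
surface: atnoefvurobet

cell KEL=ak, GRD=ra, ASPECT=ma:
underlying: atneef-om-em-ed
1. d -> t, z -> s / _ #: fires at position(s) 12: atneefomemet
2. e -> o, i -> u / B C0 _: fires at position(s) 4, 9: atnoefomomet
3. k -> g, p -> b, s -> z / V _ V: no change
surface: atnoefomomet

cell KEL=ak, GRD=zo, ASPECT=ma:
underlying: atneef-om-em-te
1. d -> t, z -> s / _ #: no change
2. e -> o, i -> u / B C0 _: fires at position(s) 4, 9: atnoefomomte
3. k -> g, p -> b, s -> z / V _ V: no change
surface: atnoefomomte


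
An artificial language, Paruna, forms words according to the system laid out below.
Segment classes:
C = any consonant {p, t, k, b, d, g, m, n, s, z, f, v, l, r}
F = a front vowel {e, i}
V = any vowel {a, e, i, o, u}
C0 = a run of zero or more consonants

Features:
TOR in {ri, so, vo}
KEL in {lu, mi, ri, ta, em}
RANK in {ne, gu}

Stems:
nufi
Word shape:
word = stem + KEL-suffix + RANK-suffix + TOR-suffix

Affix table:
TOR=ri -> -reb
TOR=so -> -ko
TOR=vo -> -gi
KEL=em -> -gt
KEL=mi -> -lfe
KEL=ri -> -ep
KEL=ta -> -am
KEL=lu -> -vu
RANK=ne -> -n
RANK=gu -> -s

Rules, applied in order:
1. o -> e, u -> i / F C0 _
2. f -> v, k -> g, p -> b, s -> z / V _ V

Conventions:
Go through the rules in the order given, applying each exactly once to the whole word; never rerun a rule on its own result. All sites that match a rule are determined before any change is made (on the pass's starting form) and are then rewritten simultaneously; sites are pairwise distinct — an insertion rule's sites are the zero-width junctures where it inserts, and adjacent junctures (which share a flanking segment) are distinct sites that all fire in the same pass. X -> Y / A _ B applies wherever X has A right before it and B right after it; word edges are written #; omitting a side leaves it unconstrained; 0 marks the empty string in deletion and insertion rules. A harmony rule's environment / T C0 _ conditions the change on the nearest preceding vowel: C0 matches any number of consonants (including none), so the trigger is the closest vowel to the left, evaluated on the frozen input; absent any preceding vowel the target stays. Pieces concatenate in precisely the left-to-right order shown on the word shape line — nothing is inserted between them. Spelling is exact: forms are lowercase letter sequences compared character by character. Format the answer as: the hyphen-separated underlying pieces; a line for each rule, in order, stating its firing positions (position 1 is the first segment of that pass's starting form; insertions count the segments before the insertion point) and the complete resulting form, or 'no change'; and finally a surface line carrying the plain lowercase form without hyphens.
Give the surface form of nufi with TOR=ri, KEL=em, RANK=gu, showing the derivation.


underlying: nufi-gt-s-reb
1. o -> e, u -> i / F C0 _: no change
2. f -> v, k -> g, p -> b, s -> z / V _ V: fires at position(s) 3: nuvigtsreb
surface: nuvigtsreb


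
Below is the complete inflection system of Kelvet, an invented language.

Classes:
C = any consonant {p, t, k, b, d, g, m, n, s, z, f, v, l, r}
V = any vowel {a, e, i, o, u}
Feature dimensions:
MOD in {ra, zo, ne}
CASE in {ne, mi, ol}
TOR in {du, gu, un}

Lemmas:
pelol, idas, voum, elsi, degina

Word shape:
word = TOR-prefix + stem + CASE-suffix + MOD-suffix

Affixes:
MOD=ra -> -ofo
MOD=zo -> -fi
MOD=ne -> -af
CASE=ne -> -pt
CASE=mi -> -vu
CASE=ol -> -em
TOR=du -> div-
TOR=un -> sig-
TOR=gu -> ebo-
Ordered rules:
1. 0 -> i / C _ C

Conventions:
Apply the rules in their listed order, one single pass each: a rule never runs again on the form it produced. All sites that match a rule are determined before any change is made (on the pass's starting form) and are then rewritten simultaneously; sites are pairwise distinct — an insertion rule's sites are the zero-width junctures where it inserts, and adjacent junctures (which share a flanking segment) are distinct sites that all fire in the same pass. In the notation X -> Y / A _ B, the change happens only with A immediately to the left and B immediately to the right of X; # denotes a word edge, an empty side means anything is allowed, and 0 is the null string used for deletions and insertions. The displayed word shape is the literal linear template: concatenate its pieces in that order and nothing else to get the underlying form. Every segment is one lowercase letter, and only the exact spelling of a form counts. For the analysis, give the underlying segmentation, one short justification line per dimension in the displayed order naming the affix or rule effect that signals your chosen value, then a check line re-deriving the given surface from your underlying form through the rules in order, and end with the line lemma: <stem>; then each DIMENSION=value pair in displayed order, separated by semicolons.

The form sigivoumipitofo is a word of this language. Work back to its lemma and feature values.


underlying: sig-voum-pt-ofo
MOD=ra - signalled by the affix -ofo
CASE=ne - signalled by the affix -pt
TOR=un - signalled by the affix sig-
check: sigvoumptofo -> sigivoumipitofo
lemma: voum; MOD=ra; CASE=ne; TOR=un


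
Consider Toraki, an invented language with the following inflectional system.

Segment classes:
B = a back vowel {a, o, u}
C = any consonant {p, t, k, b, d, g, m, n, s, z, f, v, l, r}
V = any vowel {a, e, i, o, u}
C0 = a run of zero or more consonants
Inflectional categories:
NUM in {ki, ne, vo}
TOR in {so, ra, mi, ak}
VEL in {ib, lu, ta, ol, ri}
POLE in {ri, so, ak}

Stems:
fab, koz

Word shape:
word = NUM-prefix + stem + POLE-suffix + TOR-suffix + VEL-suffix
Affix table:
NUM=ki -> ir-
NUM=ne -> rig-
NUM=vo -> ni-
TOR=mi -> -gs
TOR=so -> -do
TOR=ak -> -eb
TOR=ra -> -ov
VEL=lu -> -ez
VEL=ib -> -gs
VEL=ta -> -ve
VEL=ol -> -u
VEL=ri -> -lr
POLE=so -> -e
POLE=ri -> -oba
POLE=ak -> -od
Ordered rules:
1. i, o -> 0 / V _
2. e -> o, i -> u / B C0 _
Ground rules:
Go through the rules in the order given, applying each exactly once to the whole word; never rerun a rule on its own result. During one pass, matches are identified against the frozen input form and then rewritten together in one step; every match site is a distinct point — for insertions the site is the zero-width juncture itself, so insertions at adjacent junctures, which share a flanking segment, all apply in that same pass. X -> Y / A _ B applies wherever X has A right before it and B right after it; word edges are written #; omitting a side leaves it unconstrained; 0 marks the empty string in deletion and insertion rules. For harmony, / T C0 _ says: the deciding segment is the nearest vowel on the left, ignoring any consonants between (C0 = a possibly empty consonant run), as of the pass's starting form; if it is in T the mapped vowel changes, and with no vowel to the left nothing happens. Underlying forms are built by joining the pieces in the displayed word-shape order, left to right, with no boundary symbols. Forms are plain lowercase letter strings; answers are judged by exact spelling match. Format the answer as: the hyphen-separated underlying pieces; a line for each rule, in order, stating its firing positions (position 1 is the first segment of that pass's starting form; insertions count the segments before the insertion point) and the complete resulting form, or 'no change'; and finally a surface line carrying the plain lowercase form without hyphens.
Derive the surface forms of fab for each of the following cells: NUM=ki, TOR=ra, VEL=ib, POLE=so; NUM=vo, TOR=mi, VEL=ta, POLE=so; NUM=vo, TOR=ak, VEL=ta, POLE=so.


cell NUM=ki, TOR=ra, VEL=ib, POLE=so:
underlying: ir-fab-e-ov-gs
1. i, o -> 0 / V _: fires at position(s) 7: irfabevgs
2. e -> o, i -> u / B C0 _: fires at position(s) 6: irfabovgs
surface: irfabovgs

cell NUM=vo, TOR=mi, VEL=ta, POLE=so:
underlying: ni-fab-e-gs-ve
1. i, o -> 0 / V _: no change
2. e -> o, i -> u / B C0 _: fires at position(s) 6: nifabogsve
surface: nifabogsve

cell NUM=vo, TOR=ak, VEL=ta, POLE=so:
underlying: ni-fab-e-eb-ve
1. i, o -> 0 / V _: no change
2. e -> o, i -> u / B C0 _: fires at position(s) 6: nifaboebve
surface: nifaboebve


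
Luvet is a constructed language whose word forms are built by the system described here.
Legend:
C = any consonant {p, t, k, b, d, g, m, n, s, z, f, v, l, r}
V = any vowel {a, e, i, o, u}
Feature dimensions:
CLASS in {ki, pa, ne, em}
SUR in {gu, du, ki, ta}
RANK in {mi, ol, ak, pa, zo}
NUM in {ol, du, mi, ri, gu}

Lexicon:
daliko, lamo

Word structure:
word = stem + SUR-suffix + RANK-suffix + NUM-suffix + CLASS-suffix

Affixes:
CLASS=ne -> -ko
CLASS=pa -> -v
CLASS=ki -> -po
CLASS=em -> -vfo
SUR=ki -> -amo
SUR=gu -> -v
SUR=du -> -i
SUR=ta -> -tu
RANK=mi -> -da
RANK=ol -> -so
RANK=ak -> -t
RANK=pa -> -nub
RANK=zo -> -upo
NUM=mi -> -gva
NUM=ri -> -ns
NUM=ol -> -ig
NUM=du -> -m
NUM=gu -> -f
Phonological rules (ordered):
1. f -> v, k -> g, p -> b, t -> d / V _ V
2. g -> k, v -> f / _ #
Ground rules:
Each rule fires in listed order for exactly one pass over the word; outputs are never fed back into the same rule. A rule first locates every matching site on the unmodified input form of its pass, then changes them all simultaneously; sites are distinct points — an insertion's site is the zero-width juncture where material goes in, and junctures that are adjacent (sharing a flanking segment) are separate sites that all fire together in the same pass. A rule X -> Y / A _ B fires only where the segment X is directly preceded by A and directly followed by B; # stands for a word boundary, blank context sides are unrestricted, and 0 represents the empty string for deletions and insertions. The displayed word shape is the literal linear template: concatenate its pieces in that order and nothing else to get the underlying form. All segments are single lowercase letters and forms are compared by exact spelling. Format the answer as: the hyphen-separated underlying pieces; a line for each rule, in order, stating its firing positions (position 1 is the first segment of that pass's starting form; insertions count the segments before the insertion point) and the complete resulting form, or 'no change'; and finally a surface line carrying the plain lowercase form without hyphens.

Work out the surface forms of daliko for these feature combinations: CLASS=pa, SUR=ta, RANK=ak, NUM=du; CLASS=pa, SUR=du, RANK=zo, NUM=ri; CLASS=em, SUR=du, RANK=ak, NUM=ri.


cell CLASS=pa, SUR=ta, RANK=ak, NUM=du:
underlying: daliko-tu-t-m-v
1. f -> v, k -> g, p -> b, t -> d / V _ V: fires at position(s) 5, 7: daligodutmv
2. g -> k, v -> f / _ #: fires at position(s) 11: daligodutmf
surface: daligodutmf

cell CLASS=pa, SUR=du, RANK=zo, NUM=ri:
underlying: daliko-i-upo-ns-v
1. f -> v, k -> g, p -> b, t -> d / V _ V: fires at position(s) 5, 9: daligoiubonsv
2. g -> k, v -> f / _ #: fires at position(s) 13: daligoiubonsf
surface: daligoiubonsf

cell CLASS=em, SUR=du, RANK=ak, NUM=ri:
underlying: daliko-i-t-ns-vfo
1. f -> v, k -> g, p -> b, t -> d / V _ V: fires at position(s) 5: daligoitnsvfo
2. g -> k, v -> f / _ #: no change
surface: daligoitnsvfo
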